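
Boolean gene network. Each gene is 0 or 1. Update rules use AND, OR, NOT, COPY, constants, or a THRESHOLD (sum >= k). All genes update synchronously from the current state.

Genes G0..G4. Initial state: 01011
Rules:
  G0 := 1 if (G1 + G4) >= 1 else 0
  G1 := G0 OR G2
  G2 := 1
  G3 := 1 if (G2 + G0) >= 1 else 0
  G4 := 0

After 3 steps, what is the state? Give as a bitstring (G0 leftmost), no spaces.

Step 1: G0=(1+1>=1)=1 G1=G0|G2=0|0=0 G2=1(const) G3=(0+0>=1)=0 G4=0(const) -> 10100
Step 2: G0=(0+0>=1)=0 G1=G0|G2=1|1=1 G2=1(const) G3=(1+1>=1)=1 G4=0(const) -> 01110
Step 3: G0=(1+0>=1)=1 G1=G0|G2=0|1=1 G2=1(const) G3=(1+0>=1)=1 G4=0(const) -> 11110

11110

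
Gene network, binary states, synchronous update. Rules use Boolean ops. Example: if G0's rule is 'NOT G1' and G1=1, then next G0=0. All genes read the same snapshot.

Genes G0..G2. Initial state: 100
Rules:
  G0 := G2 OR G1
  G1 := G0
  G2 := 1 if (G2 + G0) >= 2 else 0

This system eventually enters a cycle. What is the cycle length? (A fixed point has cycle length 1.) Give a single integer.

Answer: 2

Derivation:
Step 0: 100
Step 1: G0=G2|G1=0|0=0 G1=G0=1 G2=(0+1>=2)=0 -> 010
Step 2: G0=G2|G1=0|1=1 G1=G0=0 G2=(0+0>=2)=0 -> 100
State from step 2 equals state from step 0 -> cycle length 2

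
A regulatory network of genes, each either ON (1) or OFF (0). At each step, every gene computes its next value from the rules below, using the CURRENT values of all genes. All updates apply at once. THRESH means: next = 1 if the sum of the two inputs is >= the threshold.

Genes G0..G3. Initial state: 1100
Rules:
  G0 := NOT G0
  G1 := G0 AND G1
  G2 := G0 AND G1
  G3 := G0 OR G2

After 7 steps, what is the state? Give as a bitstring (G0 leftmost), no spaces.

Step 1: G0=NOT G0=NOT 1=0 G1=G0&G1=1&1=1 G2=G0&G1=1&1=1 G3=G0|G2=1|0=1 -> 0111
Step 2: G0=NOT G0=NOT 0=1 G1=G0&G1=0&1=0 G2=G0&G1=0&1=0 G3=G0|G2=0|1=1 -> 1001
Step 3: G0=NOT G0=NOT 1=0 G1=G0&G1=1&0=0 G2=G0&G1=1&0=0 G3=G0|G2=1|0=1 -> 0001
Step 4: G0=NOT G0=NOT 0=1 G1=G0&G1=0&0=0 G2=G0&G1=0&0=0 G3=G0|G2=0|0=0 -> 1000
Step 5: G0=NOT G0=NOT 1=0 G1=G0&G1=1&0=0 G2=G0&G1=1&0=0 G3=G0|G2=1|0=1 -> 0001
Step 6: G0=NOT G0=NOT 0=1 G1=G0&G1=0&0=0 G2=G0&G1=0&0=0 G3=G0|G2=0|0=0 -> 1000
Step 7: G0=NOT G0=NOT 1=0 G1=G0&G1=1&0=0 G2=G0&G1=1&0=0 G3=G0|G2=1|0=1 -> 0001

0001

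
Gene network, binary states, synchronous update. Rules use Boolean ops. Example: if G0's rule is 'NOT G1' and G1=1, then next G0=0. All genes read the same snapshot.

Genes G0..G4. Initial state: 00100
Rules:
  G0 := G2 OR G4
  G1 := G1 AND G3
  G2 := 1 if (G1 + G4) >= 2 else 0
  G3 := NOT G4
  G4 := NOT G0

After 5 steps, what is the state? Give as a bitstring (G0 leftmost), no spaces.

Step 1: G0=G2|G4=1|0=1 G1=G1&G3=0&0=0 G2=(0+0>=2)=0 G3=NOT G4=NOT 0=1 G4=NOT G0=NOT 0=1 -> 10011
Step 2: G0=G2|G4=0|1=1 G1=G1&G3=0&1=0 G2=(0+1>=2)=0 G3=NOT G4=NOT 1=0 G4=NOT G0=NOT 1=0 -> 10000
Step 3: G0=G2|G4=0|0=0 G1=G1&G3=0&0=0 G2=(0+0>=2)=0 G3=NOT G4=NOT 0=1 G4=NOT G0=NOT 1=0 -> 00010
Step 4: G0=G2|G4=0|0=0 G1=G1&G3=0&1=0 G2=(0+0>=2)=0 G3=NOT G4=NOT 0=1 G4=NOT G0=NOT 0=1 -> 00011
Step 5: G0=G2|G4=0|1=1 G1=G1&G3=0&1=0 G2=(0+1>=2)=0 G3=NOT G4=NOT 1=0 G4=NOT G0=NOT 0=1 -> 10001

10001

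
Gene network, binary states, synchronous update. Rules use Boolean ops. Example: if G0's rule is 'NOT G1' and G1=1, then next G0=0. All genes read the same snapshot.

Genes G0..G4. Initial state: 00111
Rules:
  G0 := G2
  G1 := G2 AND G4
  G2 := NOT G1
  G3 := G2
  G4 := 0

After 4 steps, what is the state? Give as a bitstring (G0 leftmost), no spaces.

Step 1: G0=G2=1 G1=G2&G4=1&1=1 G2=NOT G1=NOT 0=1 G3=G2=1 G4=0(const) -> 11110
Step 2: G0=G2=1 G1=G2&G4=1&0=0 G2=NOT G1=NOT 1=0 G3=G2=1 G4=0(const) -> 10010
Step 3: G0=G2=0 G1=G2&G4=0&0=0 G2=NOT G1=NOT 0=1 G3=G2=0 G4=0(const) -> 00100
Step 4: G0=G2=1 G1=G2&G4=1&0=0 G2=NOT G1=NOT 0=1 G3=G2=1 G4=0(const) -> 10110

10110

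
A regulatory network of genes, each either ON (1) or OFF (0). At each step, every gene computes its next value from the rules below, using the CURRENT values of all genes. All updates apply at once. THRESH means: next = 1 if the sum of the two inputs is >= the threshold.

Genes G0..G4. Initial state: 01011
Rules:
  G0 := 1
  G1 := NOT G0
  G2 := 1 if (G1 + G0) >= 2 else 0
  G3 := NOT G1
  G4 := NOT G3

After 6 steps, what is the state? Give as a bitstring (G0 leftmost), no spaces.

Step 1: G0=1(const) G1=NOT G0=NOT 0=1 G2=(1+0>=2)=0 G3=NOT G1=NOT 1=0 G4=NOT G3=NOT 1=0 -> 11000
Step 2: G0=1(const) G1=NOT G0=NOT 1=0 G2=(1+1>=2)=1 G3=NOT G1=NOT 1=0 G4=NOT G3=NOT 0=1 -> 10101
Step 3: G0=1(const) G1=NOT G0=NOT 1=0 G2=(0+1>=2)=0 G3=NOT G1=NOT 0=1 G4=NOT G3=NOT 0=1 -> 10011
Step 4: G0=1(const) G1=NOT G0=NOT 1=0 G2=(0+1>=2)=0 G3=NOT G1=NOT 0=1 G4=NOT G3=NOT 1=0 -> 10010
Step 5: G0=1(const) G1=NOT G0=NOT 1=0 G2=(0+1>=2)=0 G3=NOT G1=NOT 0=1 G4=NOT G3=NOT 1=0 -> 10010
Step 6: G0=1(const) G1=NOT G0=NOT 1=0 G2=(0+1>=2)=0 G3=NOT G1=NOT 0=1 G4=NOT G3=NOT 1=0 -> 10010

10010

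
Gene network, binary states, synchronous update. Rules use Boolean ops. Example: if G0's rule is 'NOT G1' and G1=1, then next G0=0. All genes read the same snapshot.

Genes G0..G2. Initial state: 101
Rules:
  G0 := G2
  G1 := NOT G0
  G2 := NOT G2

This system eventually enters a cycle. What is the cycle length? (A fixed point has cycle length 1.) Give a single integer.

Answer: 2

Derivation:
Step 0: 101
Step 1: G0=G2=1 G1=NOT G0=NOT 1=0 G2=NOT G2=NOT 1=0 -> 100
Step 2: G0=G2=0 G1=NOT G0=NOT 1=0 G2=NOT G2=NOT 0=1 -> 001
Step 3: G0=G2=1 G1=NOT G0=NOT 0=1 G2=NOT G2=NOT 1=0 -> 110
Step 4: G0=G2=0 G1=NOT G0=NOT 1=0 G2=NOT G2=NOT 0=1 -> 001
State from step 4 equals state from step 2 -> cycle length 2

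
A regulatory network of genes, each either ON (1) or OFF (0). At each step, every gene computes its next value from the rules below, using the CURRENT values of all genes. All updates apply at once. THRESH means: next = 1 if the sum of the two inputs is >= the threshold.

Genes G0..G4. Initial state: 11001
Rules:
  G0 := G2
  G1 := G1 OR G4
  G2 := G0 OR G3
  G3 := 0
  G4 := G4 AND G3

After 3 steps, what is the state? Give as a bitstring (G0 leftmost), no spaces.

Step 1: G0=G2=0 G1=G1|G4=1|1=1 G2=G0|G3=1|0=1 G3=0(const) G4=G4&G3=1&0=0 -> 01100
Step 2: G0=G2=1 G1=G1|G4=1|0=1 G2=G0|G3=0|0=0 G3=0(const) G4=G4&G3=0&0=0 -> 11000
Step 3: G0=G2=0 G1=G1|G4=1|0=1 G2=G0|G3=1|0=1 G3=0(const) G4=G4&G3=0&0=0 -> 01100

01100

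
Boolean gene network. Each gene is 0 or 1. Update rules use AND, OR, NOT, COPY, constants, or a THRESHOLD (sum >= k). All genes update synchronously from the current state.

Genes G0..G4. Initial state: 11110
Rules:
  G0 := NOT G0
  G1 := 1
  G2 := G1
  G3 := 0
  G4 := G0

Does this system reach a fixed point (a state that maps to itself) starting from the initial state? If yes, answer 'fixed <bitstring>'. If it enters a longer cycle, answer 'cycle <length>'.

Step 0: 11110
Step 1: G0=NOT G0=NOT 1=0 G1=1(const) G2=G1=1 G3=0(const) G4=G0=1 -> 01101
Step 2: G0=NOT G0=NOT 0=1 G1=1(const) G2=G1=1 G3=0(const) G4=G0=0 -> 11100
Step 3: G0=NOT G0=NOT 1=0 G1=1(const) G2=G1=1 G3=0(const) G4=G0=1 -> 01101
Cycle of length 2 starting at step 1 -> no fixed point

Answer: cycle 2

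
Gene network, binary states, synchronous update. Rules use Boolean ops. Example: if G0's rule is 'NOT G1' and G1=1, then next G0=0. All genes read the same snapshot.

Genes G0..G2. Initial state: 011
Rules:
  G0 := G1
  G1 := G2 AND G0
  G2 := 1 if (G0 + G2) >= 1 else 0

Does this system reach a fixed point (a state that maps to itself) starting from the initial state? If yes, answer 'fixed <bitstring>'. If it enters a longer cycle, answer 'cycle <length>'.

Answer: cycle 2

Derivation:
Step 0: 011
Step 1: G0=G1=1 G1=G2&G0=1&0=0 G2=(0+1>=1)=1 -> 101
Step 2: G0=G1=0 G1=G2&G0=1&1=1 G2=(1+1>=1)=1 -> 011
Cycle of length 2 starting at step 0 -> no fixed point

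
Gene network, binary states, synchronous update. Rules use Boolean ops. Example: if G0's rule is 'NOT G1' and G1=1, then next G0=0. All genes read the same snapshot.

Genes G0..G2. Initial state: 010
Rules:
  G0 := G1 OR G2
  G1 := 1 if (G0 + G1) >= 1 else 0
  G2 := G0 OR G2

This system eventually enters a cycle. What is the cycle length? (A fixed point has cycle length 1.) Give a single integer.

Answer: 1

Derivation:
Step 0: 010
Step 1: G0=G1|G2=1|0=1 G1=(0+1>=1)=1 G2=G0|G2=0|0=0 -> 110
Step 2: G0=G1|G2=1|0=1 G1=(1+1>=1)=1 G2=G0|G2=1|0=1 -> 111
Step 3: G0=G1|G2=1|1=1 G1=(1+1>=1)=1 G2=G0|G2=1|1=1 -> 111
State from step 3 equals state from step 2 -> cycle length 1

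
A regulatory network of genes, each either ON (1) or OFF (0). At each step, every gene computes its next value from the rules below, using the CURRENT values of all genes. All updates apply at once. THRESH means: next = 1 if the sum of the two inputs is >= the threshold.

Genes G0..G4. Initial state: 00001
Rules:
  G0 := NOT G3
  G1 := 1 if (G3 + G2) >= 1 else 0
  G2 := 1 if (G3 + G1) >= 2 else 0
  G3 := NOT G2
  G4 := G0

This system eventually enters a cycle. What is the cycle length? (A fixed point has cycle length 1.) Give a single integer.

Step 0: 00001
Step 1: G0=NOT G3=NOT 0=1 G1=(0+0>=1)=0 G2=(0+0>=2)=0 G3=NOT G2=NOT 0=1 G4=G0=0 -> 10010
Step 2: G0=NOT G3=NOT 1=0 G1=(1+0>=1)=1 G2=(1+0>=2)=0 G3=NOT G2=NOT 0=1 G4=G0=1 -> 01011
Step 3: G0=NOT G3=NOT 1=0 G1=(1+0>=1)=1 G2=(1+1>=2)=1 G3=NOT G2=NOT 0=1 G4=G0=0 -> 01110
Step 4: G0=NOT G3=NOT 1=0 G1=(1+1>=1)=1 G2=(1+1>=2)=1 G3=NOT G2=NOT 1=0 G4=G0=0 -> 01100
Step 5: G0=NOT G3=NOT 0=1 G1=(0+1>=1)=1 G2=(0+1>=2)=0 G3=NOT G2=NOT 1=0 G4=G0=0 -> 11000
Step 6: G0=NOT G3=NOT 0=1 G1=(0+0>=1)=0 G2=(0+1>=2)=0 G3=NOT G2=NOT 0=1 G4=G0=1 -> 10011
Step 7: G0=NOT G3=NOT 1=0 G1=(1+0>=1)=1 G2=(1+0>=2)=0 G3=NOT G2=NOT 0=1 G4=G0=1 -> 01011
State from step 7 equals state from step 2 -> cycle length 5

Answer: 5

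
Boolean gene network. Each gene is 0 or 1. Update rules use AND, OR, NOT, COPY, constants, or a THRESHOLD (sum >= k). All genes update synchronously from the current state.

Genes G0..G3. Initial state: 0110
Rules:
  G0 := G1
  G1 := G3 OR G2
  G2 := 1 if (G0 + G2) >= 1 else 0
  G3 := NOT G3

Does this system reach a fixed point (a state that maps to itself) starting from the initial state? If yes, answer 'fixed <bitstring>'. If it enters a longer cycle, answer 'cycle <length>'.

Step 0: 0110
Step 1: G0=G1=1 G1=G3|G2=0|1=1 G2=(0+1>=1)=1 G3=NOT G3=NOT 0=1 -> 1111
Step 2: G0=G1=1 G1=G3|G2=1|1=1 G2=(1+1>=1)=1 G3=NOT G3=NOT 1=0 -> 1110
Step 3: G0=G1=1 G1=G3|G2=0|1=1 G2=(1+1>=1)=1 G3=NOT G3=NOT 0=1 -> 1111
Cycle of length 2 starting at step 1 -> no fixed point

Answer: cycle 2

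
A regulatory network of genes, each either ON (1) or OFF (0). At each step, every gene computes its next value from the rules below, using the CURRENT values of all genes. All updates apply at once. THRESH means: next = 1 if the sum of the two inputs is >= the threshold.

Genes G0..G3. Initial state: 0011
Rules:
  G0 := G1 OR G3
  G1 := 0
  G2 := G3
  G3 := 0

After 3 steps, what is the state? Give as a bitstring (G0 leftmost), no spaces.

Step 1: G0=G1|G3=0|1=1 G1=0(const) G2=G3=1 G3=0(const) -> 1010
Step 2: G0=G1|G3=0|0=0 G1=0(const) G2=G3=0 G3=0(const) -> 0000
Step 3: G0=G1|G3=0|0=0 G1=0(const) G2=G3=0 G3=0(const) -> 0000

0000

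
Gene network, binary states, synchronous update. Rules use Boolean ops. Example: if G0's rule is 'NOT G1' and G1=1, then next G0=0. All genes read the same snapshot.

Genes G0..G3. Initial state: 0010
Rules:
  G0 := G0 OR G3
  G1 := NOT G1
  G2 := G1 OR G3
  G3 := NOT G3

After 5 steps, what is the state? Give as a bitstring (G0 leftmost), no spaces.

Step 1: G0=G0|G3=0|0=0 G1=NOT G1=NOT 0=1 G2=G1|G3=0|0=0 G3=NOT G3=NOT 0=1 -> 0101
Step 2: G0=G0|G3=0|1=1 G1=NOT G1=NOT 1=0 G2=G1|G3=1|1=1 G3=NOT G3=NOT 1=0 -> 1010
Step 3: G0=G0|G3=1|0=1 G1=NOT G1=NOT 0=1 G2=G1|G3=0|0=0 G3=NOT G3=NOT 0=1 -> 1101
Step 4: G0=G0|G3=1|1=1 G1=NOT G1=NOT 1=0 G2=G1|G3=1|1=1 G3=NOT G3=NOT 1=0 -> 1010
Step 5: G0=G0|G3=1|0=1 G1=NOT G1=NOT 0=1 G2=G1|G3=0|0=0 G3=NOT G3=NOT 0=1 -> 1101

1101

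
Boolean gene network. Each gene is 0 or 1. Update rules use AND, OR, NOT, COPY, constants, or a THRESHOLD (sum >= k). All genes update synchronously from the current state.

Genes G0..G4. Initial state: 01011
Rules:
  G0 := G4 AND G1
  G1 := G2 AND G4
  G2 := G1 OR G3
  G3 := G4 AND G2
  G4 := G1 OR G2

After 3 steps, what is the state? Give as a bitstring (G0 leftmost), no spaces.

Step 1: G0=G4&G1=1&1=1 G1=G2&G4=0&1=0 G2=G1|G3=1|1=1 G3=G4&G2=1&0=0 G4=G1|G2=1|0=1 -> 10101
Step 2: G0=G4&G1=1&0=0 G1=G2&G4=1&1=1 G2=G1|G3=0|0=0 G3=G4&G2=1&1=1 G4=G1|G2=0|1=1 -> 01011
Step 3: G0=G4&G1=1&1=1 G1=G2&G4=0&1=0 G2=G1|G3=1|1=1 G3=G4&G2=1&0=0 G4=G1|G2=1|0=1 -> 10101

10101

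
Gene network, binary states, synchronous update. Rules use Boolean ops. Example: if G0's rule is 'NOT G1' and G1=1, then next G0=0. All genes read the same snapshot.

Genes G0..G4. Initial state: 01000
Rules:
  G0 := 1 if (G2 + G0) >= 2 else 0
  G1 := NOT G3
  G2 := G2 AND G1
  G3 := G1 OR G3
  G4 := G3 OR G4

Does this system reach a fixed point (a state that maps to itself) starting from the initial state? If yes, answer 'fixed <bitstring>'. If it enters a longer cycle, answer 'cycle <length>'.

Answer: fixed 00011

Derivation:
Step 0: 01000
Step 1: G0=(0+0>=2)=0 G1=NOT G3=NOT 0=1 G2=G2&G1=0&1=0 G3=G1|G3=1|0=1 G4=G3|G4=0|0=0 -> 01010
Step 2: G0=(0+0>=2)=0 G1=NOT G3=NOT 1=0 G2=G2&G1=0&1=0 G3=G1|G3=1|1=1 G4=G3|G4=1|0=1 -> 00011
Step 3: G0=(0+0>=2)=0 G1=NOT G3=NOT 1=0 G2=G2&G1=0&0=0 G3=G1|G3=0|1=1 G4=G3|G4=1|1=1 -> 00011
Fixed point reached at step 2: 00011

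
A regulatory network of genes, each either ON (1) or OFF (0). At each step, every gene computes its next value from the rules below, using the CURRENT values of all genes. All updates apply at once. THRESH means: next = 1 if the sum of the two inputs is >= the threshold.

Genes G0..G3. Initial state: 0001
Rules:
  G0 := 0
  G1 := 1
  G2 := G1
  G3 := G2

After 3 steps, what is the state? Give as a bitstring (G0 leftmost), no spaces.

Step 1: G0=0(const) G1=1(const) G2=G1=0 G3=G2=0 -> 0100
Step 2: G0=0(const) G1=1(const) G2=G1=1 G3=G2=0 -> 0110
Step 3: G0=0(const) G1=1(const) G2=G1=1 G3=G2=1 -> 0111

0111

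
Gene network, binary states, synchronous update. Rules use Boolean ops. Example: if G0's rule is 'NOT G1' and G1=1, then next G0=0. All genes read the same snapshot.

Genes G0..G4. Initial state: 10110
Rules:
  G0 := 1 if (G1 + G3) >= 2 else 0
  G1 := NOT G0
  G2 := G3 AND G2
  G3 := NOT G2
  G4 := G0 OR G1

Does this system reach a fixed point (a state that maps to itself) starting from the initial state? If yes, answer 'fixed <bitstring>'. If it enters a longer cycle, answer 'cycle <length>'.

Step 0: 10110
Step 1: G0=(0+1>=2)=0 G1=NOT G0=NOT 1=0 G2=G3&G2=1&1=1 G3=NOT G2=NOT 1=0 G4=G0|G1=1|0=1 -> 00101
Step 2: G0=(0+0>=2)=0 G1=NOT G0=NOT 0=1 G2=G3&G2=0&1=0 G3=NOT G2=NOT 1=0 G4=G0|G1=0|0=0 -> 01000
Step 3: G0=(1+0>=2)=0 G1=NOT G0=NOT 0=1 G2=G3&G2=0&0=0 G3=NOT G2=NOT 0=1 G4=G0|G1=0|1=1 -> 01011
Step 4: G0=(1+1>=2)=1 G1=NOT G0=NOT 0=1 G2=G3&G2=1&0=0 G3=NOT G2=NOT 0=1 G4=G0|G1=0|1=1 -> 11011
Step 5: G0=(1+1>=2)=1 G1=NOT G0=NOT 1=0 G2=G3&G2=1&0=0 G3=NOT G2=NOT 0=1 G4=G0|G1=1|1=1 -> 10011
Step 6: G0=(0+1>=2)=0 G1=NOT G0=NOT 1=0 G2=G3&G2=1&0=0 G3=NOT G2=NOT 0=1 G4=G0|G1=1|0=1 -> 00011
Step 7: G0=(0+1>=2)=0 G1=NOT G0=NOT 0=1 G2=G3&G2=1&0=0 G3=NOT G2=NOT 0=1 G4=G0|G1=0|0=0 -> 01010
Step 8: G0=(1+1>=2)=1 G1=NOT G0=NOT 0=1 G2=G3&G2=1&0=0 G3=NOT G2=NOT 0=1 G4=G0|G1=0|1=1 -> 11011
Cycle of length 4 starting at step 4 -> no fixed point

Answer: cycle 4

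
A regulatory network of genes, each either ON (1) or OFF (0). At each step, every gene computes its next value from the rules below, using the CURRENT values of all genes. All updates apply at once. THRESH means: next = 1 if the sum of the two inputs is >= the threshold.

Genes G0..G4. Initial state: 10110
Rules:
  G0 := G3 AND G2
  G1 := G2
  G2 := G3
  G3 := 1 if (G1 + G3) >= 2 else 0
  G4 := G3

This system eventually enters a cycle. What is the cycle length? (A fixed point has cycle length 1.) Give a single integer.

Step 0: 10110
Step 1: G0=G3&G2=1&1=1 G1=G2=1 G2=G3=1 G3=(0+1>=2)=0 G4=G3=1 -> 11101
Step 2: G0=G3&G2=0&1=0 G1=G2=1 G2=G3=0 G3=(1+0>=2)=0 G4=G3=0 -> 01000
Step 3: G0=G3&G2=0&0=0 G1=G2=0 G2=G3=0 G3=(1+0>=2)=0 G4=G3=0 -> 00000
Step 4: G0=G3&G2=0&0=0 G1=G2=0 G2=G3=0 G3=(0+0>=2)=0 G4=G3=0 -> 00000
State from step 4 equals state from step 3 -> cycle length 1

Answer: 1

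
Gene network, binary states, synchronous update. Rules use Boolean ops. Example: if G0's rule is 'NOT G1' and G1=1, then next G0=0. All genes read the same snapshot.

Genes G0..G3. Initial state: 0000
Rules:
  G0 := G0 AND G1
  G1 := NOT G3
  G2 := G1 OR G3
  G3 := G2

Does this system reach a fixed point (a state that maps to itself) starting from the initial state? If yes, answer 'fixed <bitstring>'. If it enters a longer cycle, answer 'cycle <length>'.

Answer: fixed 0011

Derivation:
Step 0: 0000
Step 1: G0=G0&G1=0&0=0 G1=NOT G3=NOT 0=1 G2=G1|G3=0|0=0 G3=G2=0 -> 0100
Step 2: G0=G0&G1=0&1=0 G1=NOT G3=NOT 0=1 G2=G1|G3=1|0=1 G3=G2=0 -> 0110
Step 3: G0=G0&G1=0&1=0 G1=NOT G3=NOT 0=1 G2=G1|G3=1|0=1 G3=G2=1 -> 0111
Step 4: G0=G0&G1=0&1=0 G1=NOT G3=NOT 1=0 G2=G1|G3=1|1=1 G3=G2=1 -> 0011
Step 5: G0=G0&G1=0&0=0 G1=NOT G3=NOT 1=0 G2=G1|G3=0|1=1 G3=G2=1 -> 0011
Fixed point reached at step 4: 0011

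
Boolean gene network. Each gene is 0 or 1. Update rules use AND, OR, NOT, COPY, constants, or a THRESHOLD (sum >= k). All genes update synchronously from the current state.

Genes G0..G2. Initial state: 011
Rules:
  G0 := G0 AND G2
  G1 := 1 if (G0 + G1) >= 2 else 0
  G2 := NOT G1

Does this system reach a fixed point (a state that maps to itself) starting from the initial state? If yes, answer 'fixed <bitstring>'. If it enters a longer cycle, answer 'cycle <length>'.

Step 0: 011
Step 1: G0=G0&G2=0&1=0 G1=(0+1>=2)=0 G2=NOT G1=NOT 1=0 -> 000
Step 2: G0=G0&G2=0&0=0 G1=(0+0>=2)=0 G2=NOT G1=NOT 0=1 -> 001
Step 3: G0=G0&G2=0&1=0 G1=(0+0>=2)=0 G2=NOT G1=NOT 0=1 -> 001
Fixed point reached at step 2: 001

Answer: fixed 001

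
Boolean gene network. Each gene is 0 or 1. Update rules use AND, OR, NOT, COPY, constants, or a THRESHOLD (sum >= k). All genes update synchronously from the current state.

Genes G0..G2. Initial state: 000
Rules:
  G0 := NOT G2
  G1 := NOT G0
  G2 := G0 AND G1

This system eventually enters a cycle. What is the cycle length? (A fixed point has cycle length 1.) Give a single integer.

Answer: 3

Derivation:
Step 0: 000
Step 1: G0=NOT G2=NOT 0=1 G1=NOT G0=NOT 0=1 G2=G0&G1=0&0=0 -> 110
Step 2: G0=NOT G2=NOT 0=1 G1=NOT G0=NOT 1=0 G2=G0&G1=1&1=1 -> 101
Step 3: G0=NOT G2=NOT 1=0 G1=NOT G0=NOT 1=0 G2=G0&G1=1&0=0 -> 000
State from step 3 equals state from step 0 -> cycle length 3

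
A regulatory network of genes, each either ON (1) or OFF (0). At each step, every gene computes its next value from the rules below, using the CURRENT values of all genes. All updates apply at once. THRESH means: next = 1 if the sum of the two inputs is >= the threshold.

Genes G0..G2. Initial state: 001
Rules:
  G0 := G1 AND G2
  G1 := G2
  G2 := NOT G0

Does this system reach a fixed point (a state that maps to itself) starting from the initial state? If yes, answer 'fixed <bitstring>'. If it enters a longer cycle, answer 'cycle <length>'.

Step 0: 001
Step 1: G0=G1&G2=0&1=0 G1=G2=1 G2=NOT G0=NOT 0=1 -> 011
Step 2: G0=G1&G2=1&1=1 G1=G2=1 G2=NOT G0=NOT 0=1 -> 111
Step 3: G0=G1&G2=1&1=1 G1=G2=1 G2=NOT G0=NOT 1=0 -> 110
Step 4: G0=G1&G2=1&0=0 G1=G2=0 G2=NOT G0=NOT 1=0 -> 000
Step 5: G0=G1&G2=0&0=0 G1=G2=0 G2=NOT G0=NOT 0=1 -> 001
Cycle of length 5 starting at step 0 -> no fixed point

Answer: cycle 5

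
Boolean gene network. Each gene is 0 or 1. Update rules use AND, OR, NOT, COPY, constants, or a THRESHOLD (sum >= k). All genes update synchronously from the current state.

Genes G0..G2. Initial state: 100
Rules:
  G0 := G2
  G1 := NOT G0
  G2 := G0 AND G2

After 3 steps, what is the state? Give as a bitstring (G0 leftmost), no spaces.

Step 1: G0=G2=0 G1=NOT G0=NOT 1=0 G2=G0&G2=1&0=0 -> 000
Step 2: G0=G2=0 G1=NOT G0=NOT 0=1 G2=G0&G2=0&0=0 -> 010
Step 3: G0=G2=0 G1=NOT G0=NOT 0=1 G2=G0&G2=0&0=0 -> 010

010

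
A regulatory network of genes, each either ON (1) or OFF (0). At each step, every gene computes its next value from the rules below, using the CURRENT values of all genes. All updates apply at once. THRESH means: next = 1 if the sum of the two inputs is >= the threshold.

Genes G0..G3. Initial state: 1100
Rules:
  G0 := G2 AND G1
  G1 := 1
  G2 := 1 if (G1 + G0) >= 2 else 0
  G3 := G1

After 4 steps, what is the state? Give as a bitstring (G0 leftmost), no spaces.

Step 1: G0=G2&G1=0&1=0 G1=1(const) G2=(1+1>=2)=1 G3=G1=1 -> 0111
Step 2: G0=G2&G1=1&1=1 G1=1(const) G2=(1+0>=2)=0 G3=G1=1 -> 1101
Step 3: G0=G2&G1=0&1=0 G1=1(const) G2=(1+1>=2)=1 G3=G1=1 -> 0111
Step 4: G0=G2&G1=1&1=1 G1=1(const) G2=(1+0>=2)=0 G3=G1=1 -> 1101

1101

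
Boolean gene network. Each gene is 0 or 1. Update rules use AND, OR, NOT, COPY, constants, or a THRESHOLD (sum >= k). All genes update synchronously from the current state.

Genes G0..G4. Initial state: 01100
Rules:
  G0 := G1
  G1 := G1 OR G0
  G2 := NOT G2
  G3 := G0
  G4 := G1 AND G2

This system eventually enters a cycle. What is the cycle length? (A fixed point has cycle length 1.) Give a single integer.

Answer: 2

Derivation:
Step 0: 01100
Step 1: G0=G1=1 G1=G1|G0=1|0=1 G2=NOT G2=NOT 1=0 G3=G0=0 G4=G1&G2=1&1=1 -> 11001
Step 2: G0=G1=1 G1=G1|G0=1|1=1 G2=NOT G2=NOT 0=1 G3=G0=1 G4=G1&G2=1&0=0 -> 11110
Step 3: G0=G1=1 G1=G1|G0=1|1=1 G2=NOT G2=NOT 1=0 G3=G0=1 G4=G1&G2=1&1=1 -> 11011
Step 4: G0=G1=1 G1=G1|G0=1|1=1 G2=NOT G2=NOT 0=1 G3=G0=1 G4=G1&G2=1&0=0 -> 11110
State from step 4 equals state from step 2 -> cycle length 2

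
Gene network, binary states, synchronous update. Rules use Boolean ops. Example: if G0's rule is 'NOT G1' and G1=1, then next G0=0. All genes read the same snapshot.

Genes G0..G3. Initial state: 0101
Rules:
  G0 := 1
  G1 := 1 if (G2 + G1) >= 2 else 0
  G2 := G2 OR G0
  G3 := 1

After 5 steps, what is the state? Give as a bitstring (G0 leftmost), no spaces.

Step 1: G0=1(const) G1=(0+1>=2)=0 G2=G2|G0=0|0=0 G3=1(const) -> 1001
Step 2: G0=1(const) G1=(0+0>=2)=0 G2=G2|G0=0|1=1 G3=1(const) -> 1011
Step 3: G0=1(const) G1=(1+0>=2)=0 G2=G2|G0=1|1=1 G3=1(const) -> 1011
Step 4: G0=1(const) G1=(1+0>=2)=0 G2=G2|G0=1|1=1 G3=1(const) -> 1011
Step 5: G0=1(const) G1=(1+0>=2)=0 G2=G2|G0=1|1=1 G3=1(const) -> 1011

1011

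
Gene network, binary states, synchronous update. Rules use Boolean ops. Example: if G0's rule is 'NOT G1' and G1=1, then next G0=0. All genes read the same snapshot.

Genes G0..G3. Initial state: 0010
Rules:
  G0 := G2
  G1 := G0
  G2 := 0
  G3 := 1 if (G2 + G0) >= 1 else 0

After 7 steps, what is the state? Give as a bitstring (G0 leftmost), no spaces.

Step 1: G0=G2=1 G1=G0=0 G2=0(const) G3=(1+0>=1)=1 -> 1001
Step 2: G0=G2=0 G1=G0=1 G2=0(const) G3=(0+1>=1)=1 -> 0101
Step 3: G0=G2=0 G1=G0=0 G2=0(const) G3=(0+0>=1)=0 -> 0000
Step 4: G0=G2=0 G1=G0=0 G2=0(const) G3=(0+0>=1)=0 -> 0000
Step 5: G0=G2=0 G1=G0=0 G2=0(const) G3=(0+0>=1)=0 -> 0000
Step 6: G0=G2=0 G1=G0=0 G2=0(const) G3=(0+0>=1)=0 -> 0000
Step 7: G0=G2=0 G1=G0=0 G2=0(const) G3=(0+0>=1)=0 -> 0000

0000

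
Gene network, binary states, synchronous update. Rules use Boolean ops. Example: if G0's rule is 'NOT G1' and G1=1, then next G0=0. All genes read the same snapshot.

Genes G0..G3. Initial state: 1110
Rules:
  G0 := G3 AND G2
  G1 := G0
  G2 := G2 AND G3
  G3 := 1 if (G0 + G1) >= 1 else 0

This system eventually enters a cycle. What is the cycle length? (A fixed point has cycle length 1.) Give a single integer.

Step 0: 1110
Step 1: G0=G3&G2=0&1=0 G1=G0=1 G2=G2&G3=1&0=0 G3=(1+1>=1)=1 -> 0101
Step 2: G0=G3&G2=1&0=0 G1=G0=0 G2=G2&G3=0&1=0 G3=(0+1>=1)=1 -> 0001
Step 3: G0=G3&G2=1&0=0 G1=G0=0 G2=G2&G3=0&1=0 G3=(0+0>=1)=0 -> 0000
Step 4: G0=G3&G2=0&0=0 G1=G0=0 G2=G2&G3=0&0=0 G3=(0+0>=1)=0 -> 0000
State from step 4 equals state from step 3 -> cycle length 1

Answer: 1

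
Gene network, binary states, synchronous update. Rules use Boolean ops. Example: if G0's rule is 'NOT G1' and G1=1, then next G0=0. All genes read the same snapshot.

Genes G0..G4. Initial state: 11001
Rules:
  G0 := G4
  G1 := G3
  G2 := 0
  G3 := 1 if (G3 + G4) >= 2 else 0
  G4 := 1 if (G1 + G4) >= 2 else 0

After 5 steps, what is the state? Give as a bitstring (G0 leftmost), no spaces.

Step 1: G0=G4=1 G1=G3=0 G2=0(const) G3=(0+1>=2)=0 G4=(1+1>=2)=1 -> 10001
Step 2: G0=G4=1 G1=G3=0 G2=0(const) G3=(0+1>=2)=0 G4=(0+1>=2)=0 -> 10000
Step 3: G0=G4=0 G1=G3=0 G2=0(const) G3=(0+0>=2)=0 G4=(0+0>=2)=0 -> 00000
Step 4: G0=G4=0 G1=G3=0 G2=0(const) G3=(0+0>=2)=0 G4=(0+0>=2)=0 -> 00000
Step 5: G0=G4=0 G1=G3=0 G2=0(const) G3=(0+0>=2)=0 G4=(0+0>=2)=0 -> 00000

00000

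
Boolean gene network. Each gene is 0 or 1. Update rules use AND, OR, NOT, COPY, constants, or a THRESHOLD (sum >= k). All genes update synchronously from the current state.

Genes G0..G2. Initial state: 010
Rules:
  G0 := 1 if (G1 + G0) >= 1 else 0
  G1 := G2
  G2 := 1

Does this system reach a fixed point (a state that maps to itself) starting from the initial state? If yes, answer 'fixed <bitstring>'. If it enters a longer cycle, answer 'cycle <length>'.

Step 0: 010
Step 1: G0=(1+0>=1)=1 G1=G2=0 G2=1(const) -> 101
Step 2: G0=(0+1>=1)=1 G1=G2=1 G2=1(const) -> 111
Step 3: G0=(1+1>=1)=1 G1=G2=1 G2=1(const) -> 111
Fixed point reached at step 2: 111

Answer: fixed 111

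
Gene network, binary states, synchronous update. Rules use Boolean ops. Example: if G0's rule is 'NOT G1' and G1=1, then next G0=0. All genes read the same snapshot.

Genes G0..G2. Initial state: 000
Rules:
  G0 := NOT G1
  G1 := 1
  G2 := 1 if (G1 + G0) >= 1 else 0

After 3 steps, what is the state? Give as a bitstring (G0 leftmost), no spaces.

Step 1: G0=NOT G1=NOT 0=1 G1=1(const) G2=(0+0>=1)=0 -> 110
Step 2: G0=NOT G1=NOT 1=0 G1=1(const) G2=(1+1>=1)=1 -> 011
Step 3: G0=NOT G1=NOT 1=0 G1=1(const) G2=(1+0>=1)=1 -> 011

011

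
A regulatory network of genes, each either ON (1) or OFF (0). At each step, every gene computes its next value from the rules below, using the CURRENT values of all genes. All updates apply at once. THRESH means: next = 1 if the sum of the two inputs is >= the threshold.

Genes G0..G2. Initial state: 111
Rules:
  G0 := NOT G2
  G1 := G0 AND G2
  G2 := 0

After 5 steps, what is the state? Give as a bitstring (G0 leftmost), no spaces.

Step 1: G0=NOT G2=NOT 1=0 G1=G0&G2=1&1=1 G2=0(const) -> 010
Step 2: G0=NOT G2=NOT 0=1 G1=G0&G2=0&0=0 G2=0(const) -> 100
Step 3: G0=NOT G2=NOT 0=1 G1=G0&G2=1&0=0 G2=0(const) -> 100
Step 4: G0=NOT G2=NOT 0=1 G1=G0&G2=1&0=0 G2=0(const) -> 100
Step 5: G0=NOT G2=NOT 0=1 G1=G0&G2=1&0=0 G2=0(const) -> 100

100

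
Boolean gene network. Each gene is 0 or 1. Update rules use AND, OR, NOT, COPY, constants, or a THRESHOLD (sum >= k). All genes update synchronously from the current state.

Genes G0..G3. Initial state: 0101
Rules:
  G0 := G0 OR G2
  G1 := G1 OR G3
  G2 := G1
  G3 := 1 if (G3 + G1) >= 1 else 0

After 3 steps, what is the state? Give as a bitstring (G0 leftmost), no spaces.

Step 1: G0=G0|G2=0|0=0 G1=G1|G3=1|1=1 G2=G1=1 G3=(1+1>=1)=1 -> 0111
Step 2: G0=G0|G2=0|1=1 G1=G1|G3=1|1=1 G2=G1=1 G3=(1+1>=1)=1 -> 1111
Step 3: G0=G0|G2=1|1=1 G1=G1|G3=1|1=1 G2=G1=1 G3=(1+1>=1)=1 -> 1111

1111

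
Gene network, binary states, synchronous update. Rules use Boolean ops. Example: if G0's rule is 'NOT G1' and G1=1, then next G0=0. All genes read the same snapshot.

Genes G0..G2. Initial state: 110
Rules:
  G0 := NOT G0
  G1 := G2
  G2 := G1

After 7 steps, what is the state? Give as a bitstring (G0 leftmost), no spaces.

Step 1: G0=NOT G0=NOT 1=0 G1=G2=0 G2=G1=1 -> 001
Step 2: G0=NOT G0=NOT 0=1 G1=G2=1 G2=G1=0 -> 110
Step 3: G0=NOT G0=NOT 1=0 G1=G2=0 G2=G1=1 -> 001
Step 4: G0=NOT G0=NOT 0=1 G1=G2=1 G2=G1=0 -> 110
Step 5: G0=NOT G0=NOT 1=0 G1=G2=0 G2=G1=1 -> 001
Step 6: G0=NOT G0=NOT 0=1 G1=G2=1 G2=G1=0 -> 110
Step 7: G0=NOT G0=NOT 1=0 G1=G2=0 G2=G1=1 -> 001

001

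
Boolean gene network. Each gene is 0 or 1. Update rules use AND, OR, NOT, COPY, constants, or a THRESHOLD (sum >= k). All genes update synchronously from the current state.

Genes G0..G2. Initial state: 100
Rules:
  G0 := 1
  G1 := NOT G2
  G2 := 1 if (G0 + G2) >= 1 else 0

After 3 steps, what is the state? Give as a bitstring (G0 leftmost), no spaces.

Step 1: G0=1(const) G1=NOT G2=NOT 0=1 G2=(1+0>=1)=1 -> 111
Step 2: G0=1(const) G1=NOT G2=NOT 1=0 G2=(1+1>=1)=1 -> 101
Step 3: G0=1(const) G1=NOT G2=NOT 1=0 G2=(1+1>=1)=1 -> 101

101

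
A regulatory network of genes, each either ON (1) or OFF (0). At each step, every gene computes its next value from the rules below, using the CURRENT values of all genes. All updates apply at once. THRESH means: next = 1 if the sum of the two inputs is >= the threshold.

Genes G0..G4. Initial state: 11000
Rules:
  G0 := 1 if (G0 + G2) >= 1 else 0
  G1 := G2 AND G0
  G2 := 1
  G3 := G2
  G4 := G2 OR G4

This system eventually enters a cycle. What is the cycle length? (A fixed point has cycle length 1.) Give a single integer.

Answer: 1

Derivation:
Step 0: 11000
Step 1: G0=(1+0>=1)=1 G1=G2&G0=0&1=0 G2=1(const) G3=G2=0 G4=G2|G4=0|0=0 -> 10100
Step 2: G0=(1+1>=1)=1 G1=G2&G0=1&1=1 G2=1(const) G3=G2=1 G4=G2|G4=1|0=1 -> 11111
Step 3: G0=(1+1>=1)=1 G1=G2&G0=1&1=1 G2=1(const) G3=G2=1 G4=G2|G4=1|1=1 -> 11111
State from step 3 equals state from step 2 -> cycle length 1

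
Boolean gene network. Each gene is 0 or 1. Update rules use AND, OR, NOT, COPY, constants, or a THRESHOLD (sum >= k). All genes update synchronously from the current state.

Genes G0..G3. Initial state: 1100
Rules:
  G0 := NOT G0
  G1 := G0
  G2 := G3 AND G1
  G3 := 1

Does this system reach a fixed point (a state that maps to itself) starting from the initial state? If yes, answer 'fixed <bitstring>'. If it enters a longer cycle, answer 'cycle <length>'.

Step 0: 1100
Step 1: G0=NOT G0=NOT 1=0 G1=G0=1 G2=G3&G1=0&1=0 G3=1(const) -> 0101
Step 2: G0=NOT G0=NOT 0=1 G1=G0=0 G2=G3&G1=1&1=1 G3=1(const) -> 1011
Step 3: G0=NOT G0=NOT 1=0 G1=G0=1 G2=G3&G1=1&0=0 G3=1(const) -> 0101
Cycle of length 2 starting at step 1 -> no fixed point

Answer: cycle 2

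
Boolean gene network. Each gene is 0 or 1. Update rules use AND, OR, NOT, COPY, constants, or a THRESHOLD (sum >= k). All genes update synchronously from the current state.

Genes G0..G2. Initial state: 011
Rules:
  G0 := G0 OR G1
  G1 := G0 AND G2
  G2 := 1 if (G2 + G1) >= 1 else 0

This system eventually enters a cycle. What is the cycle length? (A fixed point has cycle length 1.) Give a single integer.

Step 0: 011
Step 1: G0=G0|G1=0|1=1 G1=G0&G2=0&1=0 G2=(1+1>=1)=1 -> 101
Step 2: G0=G0|G1=1|0=1 G1=G0&G2=1&1=1 G2=(1+0>=1)=1 -> 111
Step 3: G0=G0|G1=1|1=1 G1=G0&G2=1&1=1 G2=(1+1>=1)=1 -> 111
State from step 3 equals state from step 2 -> cycle length 1

Answer: 1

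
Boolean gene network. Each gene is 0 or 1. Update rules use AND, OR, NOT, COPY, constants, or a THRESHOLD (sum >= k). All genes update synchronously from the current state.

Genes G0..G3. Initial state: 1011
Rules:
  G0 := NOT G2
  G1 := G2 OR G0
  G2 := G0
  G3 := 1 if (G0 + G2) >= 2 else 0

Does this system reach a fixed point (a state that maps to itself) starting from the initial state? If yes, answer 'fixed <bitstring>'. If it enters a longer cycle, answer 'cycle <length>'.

Step 0: 1011
Step 1: G0=NOT G2=NOT 1=0 G1=G2|G0=1|1=1 G2=G0=1 G3=(1+1>=2)=1 -> 0111
Step 2: G0=NOT G2=NOT 1=0 G1=G2|G0=1|0=1 G2=G0=0 G3=(0+1>=2)=0 -> 0100
Step 3: G0=NOT G2=NOT 0=1 G1=G2|G0=0|0=0 G2=G0=0 G3=(0+0>=2)=0 -> 1000
Step 4: G0=NOT G2=NOT 0=1 G1=G2|G0=0|1=1 G2=G0=1 G3=(1+0>=2)=0 -> 1110
Step 5: G0=NOT G2=NOT 1=0 G1=G2|G0=1|1=1 G2=G0=1 G3=(1+1>=2)=1 -> 0111
Cycle of length 4 starting at step 1 -> no fixed point

Answer: cycle 4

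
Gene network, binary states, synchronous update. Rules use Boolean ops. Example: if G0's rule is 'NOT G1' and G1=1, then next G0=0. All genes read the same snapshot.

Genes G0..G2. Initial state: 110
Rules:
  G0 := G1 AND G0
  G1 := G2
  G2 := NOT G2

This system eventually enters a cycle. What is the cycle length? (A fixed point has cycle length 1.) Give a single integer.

Answer: 2

Derivation:
Step 0: 110
Step 1: G0=G1&G0=1&1=1 G1=G2=0 G2=NOT G2=NOT 0=1 -> 101
Step 2: G0=G1&G0=0&1=0 G1=G2=1 G2=NOT G2=NOT 1=0 -> 010
Step 3: G0=G1&G0=1&0=0 G1=G2=0 G2=NOT G2=NOT 0=1 -> 001
Step 4: G0=G1&G0=0&0=0 G1=G2=1 G2=NOT G2=NOT 1=0 -> 010
State from step 4 equals state from step 2 -> cycle length 2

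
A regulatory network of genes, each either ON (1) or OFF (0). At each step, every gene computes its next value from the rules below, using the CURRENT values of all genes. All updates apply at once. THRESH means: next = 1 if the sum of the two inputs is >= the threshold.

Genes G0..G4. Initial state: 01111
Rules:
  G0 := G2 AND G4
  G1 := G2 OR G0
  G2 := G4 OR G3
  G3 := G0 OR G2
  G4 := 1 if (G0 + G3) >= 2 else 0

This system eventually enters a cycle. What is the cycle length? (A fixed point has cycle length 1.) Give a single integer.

Answer: 2

Derivation:
Step 0: 01111
Step 1: G0=G2&G4=1&1=1 G1=G2|G0=1|0=1 G2=G4|G3=1|1=1 G3=G0|G2=0|1=1 G4=(0+1>=2)=0 -> 11110
Step 2: G0=G2&G4=1&0=0 G1=G2|G0=1|1=1 G2=G4|G3=0|1=1 G3=G0|G2=1|1=1 G4=(1+1>=2)=1 -> 01111
State from step 2 equals state from step 0 -> cycle length 2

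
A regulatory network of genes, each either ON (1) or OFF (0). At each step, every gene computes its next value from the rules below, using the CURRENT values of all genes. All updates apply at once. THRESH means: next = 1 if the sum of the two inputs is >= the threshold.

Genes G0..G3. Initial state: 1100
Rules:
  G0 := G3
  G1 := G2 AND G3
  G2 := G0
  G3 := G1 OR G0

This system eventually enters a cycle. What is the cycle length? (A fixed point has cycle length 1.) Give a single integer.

Step 0: 1100
Step 1: G0=G3=0 G1=G2&G3=0&0=0 G2=G0=1 G3=G1|G0=1|1=1 -> 0011
Step 2: G0=G3=1 G1=G2&G3=1&1=1 G2=G0=0 G3=G1|G0=0|0=0 -> 1100
State from step 2 equals state from step 0 -> cycle length 2

Answer: 2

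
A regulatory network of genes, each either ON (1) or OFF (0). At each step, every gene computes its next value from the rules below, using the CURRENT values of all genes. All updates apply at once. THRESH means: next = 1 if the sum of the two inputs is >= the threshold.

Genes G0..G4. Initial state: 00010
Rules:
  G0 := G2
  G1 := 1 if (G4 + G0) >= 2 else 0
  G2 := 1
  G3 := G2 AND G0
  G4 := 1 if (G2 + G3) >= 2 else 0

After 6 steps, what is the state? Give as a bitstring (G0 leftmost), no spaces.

Step 1: G0=G2=0 G1=(0+0>=2)=0 G2=1(const) G3=G2&G0=0&0=0 G4=(0+1>=2)=0 -> 00100
Step 2: G0=G2=1 G1=(0+0>=2)=0 G2=1(const) G3=G2&G0=1&0=0 G4=(1+0>=2)=0 -> 10100
Step 3: G0=G2=1 G1=(0+1>=2)=0 G2=1(const) G3=G2&G0=1&1=1 G4=(1+0>=2)=0 -> 10110
Step 4: G0=G2=1 G1=(0+1>=2)=0 G2=1(const) G3=G2&G0=1&1=1 G4=(1+1>=2)=1 -> 10111
Step 5: G0=G2=1 G1=(1+1>=2)=1 G2=1(const) G3=G2&G0=1&1=1 G4=(1+1>=2)=1 -> 11111
Step 6: G0=G2=1 G1=(1+1>=2)=1 G2=1(const) G3=G2&G0=1&1=1 G4=(1+1>=2)=1 -> 11111

11111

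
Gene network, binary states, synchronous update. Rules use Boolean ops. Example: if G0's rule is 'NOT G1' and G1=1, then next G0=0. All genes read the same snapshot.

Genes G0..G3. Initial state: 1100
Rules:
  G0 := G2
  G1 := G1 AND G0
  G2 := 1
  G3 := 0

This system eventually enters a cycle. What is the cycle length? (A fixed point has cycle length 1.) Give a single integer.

Answer: 1

Derivation:
Step 0: 1100
Step 1: G0=G2=0 G1=G1&G0=1&1=1 G2=1(const) G3=0(const) -> 0110
Step 2: G0=G2=1 G1=G1&G0=1&0=0 G2=1(const) G3=0(const) -> 1010
Step 3: G0=G2=1 G1=G1&G0=0&1=0 G2=1(const) G3=0(const) -> 1010
State from step 3 equals state from step 2 -> cycle length 1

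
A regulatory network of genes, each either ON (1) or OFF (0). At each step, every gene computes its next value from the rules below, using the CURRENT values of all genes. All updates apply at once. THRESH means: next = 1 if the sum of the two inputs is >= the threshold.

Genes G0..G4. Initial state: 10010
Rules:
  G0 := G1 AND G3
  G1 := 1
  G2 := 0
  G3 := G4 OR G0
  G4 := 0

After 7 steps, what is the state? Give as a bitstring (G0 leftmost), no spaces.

Step 1: G0=G1&G3=0&1=0 G1=1(const) G2=0(const) G3=G4|G0=0|1=1 G4=0(const) -> 01010
Step 2: G0=G1&G3=1&1=1 G1=1(const) G2=0(const) G3=G4|G0=0|0=0 G4=0(const) -> 11000
Step 3: G0=G1&G3=1&0=0 G1=1(const) G2=0(const) G3=G4|G0=0|1=1 G4=0(const) -> 01010
Step 4: G0=G1&G3=1&1=1 G1=1(const) G2=0(const) G3=G4|G0=0|0=0 G4=0(const) -> 11000
Step 5: G0=G1&G3=1&0=0 G1=1(const) G2=0(const) G3=G4|G0=0|1=1 G4=0(const) -> 01010
Step 6: G0=G1&G3=1&1=1 G1=1(const) G2=0(const) G3=G4|G0=0|0=0 G4=0(const) -> 11000
Step 7: G0=G1&G3=1&0=0 G1=1(const) G2=0(const) G3=G4|G0=0|1=1 G4=0(const) -> 01010

01010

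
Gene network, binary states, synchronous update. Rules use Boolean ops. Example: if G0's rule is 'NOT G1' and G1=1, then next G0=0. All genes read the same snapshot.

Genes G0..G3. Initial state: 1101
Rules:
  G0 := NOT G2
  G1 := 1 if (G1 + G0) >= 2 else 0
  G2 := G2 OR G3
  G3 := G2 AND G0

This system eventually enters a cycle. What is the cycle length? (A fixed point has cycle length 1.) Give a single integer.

Answer: 1

Derivation:
Step 0: 1101
Step 1: G0=NOT G2=NOT 0=1 G1=(1+1>=2)=1 G2=G2|G3=0|1=1 G3=G2&G0=0&1=0 -> 1110
Step 2: G0=NOT G2=NOT 1=0 G1=(1+1>=2)=1 G2=G2|G3=1|0=1 G3=G2&G0=1&1=1 -> 0111
Step 3: G0=NOT G2=NOT 1=0 G1=(1+0>=2)=0 G2=G2|G3=1|1=1 G3=G2&G0=1&0=0 -> 0010
Step 4: G0=NOT G2=NOT 1=0 G1=(0+0>=2)=0 G2=G2|G3=1|0=1 G3=G2&G0=1&0=0 -> 0010
State from step 4 equals state from step 3 -> cycle length 1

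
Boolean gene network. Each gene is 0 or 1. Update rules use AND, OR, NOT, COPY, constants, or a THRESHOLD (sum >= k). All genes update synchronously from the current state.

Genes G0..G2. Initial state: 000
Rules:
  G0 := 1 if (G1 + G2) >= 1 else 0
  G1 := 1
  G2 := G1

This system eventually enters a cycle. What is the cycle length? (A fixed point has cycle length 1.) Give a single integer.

Step 0: 000
Step 1: G0=(0+0>=1)=0 G1=1(const) G2=G1=0 -> 010
Step 2: G0=(1+0>=1)=1 G1=1(const) G2=G1=1 -> 111
Step 3: G0=(1+1>=1)=1 G1=1(const) G2=G1=1 -> 111
State from step 3 equals state from step 2 -> cycle length 1

Answer: 1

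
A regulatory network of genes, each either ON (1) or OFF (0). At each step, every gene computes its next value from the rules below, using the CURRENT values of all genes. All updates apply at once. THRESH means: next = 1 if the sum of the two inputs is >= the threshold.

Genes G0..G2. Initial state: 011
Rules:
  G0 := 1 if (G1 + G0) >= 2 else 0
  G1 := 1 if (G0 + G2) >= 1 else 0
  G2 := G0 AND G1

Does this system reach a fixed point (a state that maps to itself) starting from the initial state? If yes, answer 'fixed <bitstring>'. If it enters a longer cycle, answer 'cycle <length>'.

Answer: fixed 000

Derivation:
Step 0: 011
Step 1: G0=(1+0>=2)=0 G1=(0+1>=1)=1 G2=G0&G1=0&1=0 -> 010
Step 2: G0=(1+0>=2)=0 G1=(0+0>=1)=0 G2=G0&G1=0&1=0 -> 000
Step 3: G0=(0+0>=2)=0 G1=(0+0>=1)=0 G2=G0&G1=0&0=0 -> 000
Fixed point reached at step 2: 000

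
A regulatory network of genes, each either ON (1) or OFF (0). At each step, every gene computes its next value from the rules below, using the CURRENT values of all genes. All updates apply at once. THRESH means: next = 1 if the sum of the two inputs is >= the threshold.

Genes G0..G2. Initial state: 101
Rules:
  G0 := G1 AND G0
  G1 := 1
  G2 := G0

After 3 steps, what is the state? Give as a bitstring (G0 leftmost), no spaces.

Step 1: G0=G1&G0=0&1=0 G1=1(const) G2=G0=1 -> 011
Step 2: G0=G1&G0=1&0=0 G1=1(const) G2=G0=0 -> 010
Step 3: G0=G1&G0=1&0=0 G1=1(const) G2=G0=0 -> 010

010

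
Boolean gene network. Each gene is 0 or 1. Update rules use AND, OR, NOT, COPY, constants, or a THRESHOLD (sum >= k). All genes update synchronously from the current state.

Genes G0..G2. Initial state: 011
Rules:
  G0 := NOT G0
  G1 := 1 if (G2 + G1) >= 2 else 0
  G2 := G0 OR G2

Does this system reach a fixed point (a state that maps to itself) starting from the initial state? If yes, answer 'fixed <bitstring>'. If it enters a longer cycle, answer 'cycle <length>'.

Answer: cycle 2

Derivation:
Step 0: 011
Step 1: G0=NOT G0=NOT 0=1 G1=(1+1>=2)=1 G2=G0|G2=0|1=1 -> 111
Step 2: G0=NOT G0=NOT 1=0 G1=(1+1>=2)=1 G2=G0|G2=1|1=1 -> 011
Cycle of length 2 starting at step 0 -> no fixed point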